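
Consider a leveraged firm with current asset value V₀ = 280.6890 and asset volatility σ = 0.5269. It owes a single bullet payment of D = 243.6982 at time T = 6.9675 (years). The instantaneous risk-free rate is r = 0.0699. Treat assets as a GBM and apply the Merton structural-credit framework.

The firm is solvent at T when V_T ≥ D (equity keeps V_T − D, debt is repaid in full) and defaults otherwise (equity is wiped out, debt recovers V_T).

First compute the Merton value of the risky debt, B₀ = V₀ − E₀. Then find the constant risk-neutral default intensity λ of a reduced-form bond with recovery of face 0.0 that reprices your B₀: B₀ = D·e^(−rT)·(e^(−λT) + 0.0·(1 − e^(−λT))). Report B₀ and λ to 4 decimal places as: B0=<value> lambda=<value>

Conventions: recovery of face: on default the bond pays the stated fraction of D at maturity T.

B0=95.7287 lambda=0.0642

Work the structural quantities from V₀ = 280.6890 against face 243.6982:
d₁ = [ln(V₀/D) + (r + σ²/2)T] / (σ√T)
   = [ln(280.6890/243.6982) + (0.0699 + 0.5·0.5269²)·6.9675] / (0.5269·√6.9675)
   = [0.141317 + 1.454200] / 1.390806 = 1.147188
d₂ = d₁ − σ√T = 1.147188 − 1.390806 = -0.243619
N(d₁) = 0.874348,  N(d₂) = 0.403763,  e^(−rT) = 0.614450
E₀ = V₀·N(d₁) − D·e^(−rT)·N(d₂)
   = 280.6890·0.874348 − 243.6982·0.614450·0.403763 = 184.960264
B₀ = V₀ − E₀ = 280.6890 − 184.960264 = 95.728736
e^(−λT) = (B₀·e^(rT)/D − 0)/(1 − 0) = (95.7287·1.627473/243.6982 − 0)/1 = 0.63929826
λ = −ln(0.63929826)/6.9675 = 0.064210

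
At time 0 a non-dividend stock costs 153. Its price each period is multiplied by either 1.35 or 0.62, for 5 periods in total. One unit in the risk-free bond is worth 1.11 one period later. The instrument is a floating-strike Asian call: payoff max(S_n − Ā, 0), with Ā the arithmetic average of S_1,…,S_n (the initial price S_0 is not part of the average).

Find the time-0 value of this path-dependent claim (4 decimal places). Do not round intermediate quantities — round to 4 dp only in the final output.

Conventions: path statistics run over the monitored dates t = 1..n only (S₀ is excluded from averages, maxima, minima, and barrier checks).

Risk-neutral up-probability p* = (R−d)/(u−d) = (1.11−0.62)/(1.35−0.62) = 0.6712; the claim prices as the p*-weighted sum of path payoffs discounted by R^5.
Enumerate all 2^5 = 32 price paths (U = up ×1.35, D = down ×0.62); each path with k up-moves has probability p*^k·(1−p*)^(5−k).
DDDDD: Ā=45.3524, payoff=0.0000, prob=0.003841
UDDDD: Ā=98.7512, payoff=0.0000, prob=0.007842
DUDDD: Ā=76.4132, payoff=0.0000, prob=0.007842
UUDDD: Ā=166.3836, payoff=0.0000, prob=0.016011
DDUDD: Ā=62.5636, payoff=0.0000, prob=0.007842
UDUDD: Ā=136.2273, payoff=0.0000, prob=0.016011
DUUDD: Ā=113.8893, payoff=0.0000, prob=0.016011
UUUDD: Ā=247.9847, payoff=0.0000, prob=0.032689
DDDUD: Ā=53.9769, payoff=0.0000, prob=0.007842
UDDUD: Ā=117.5304, payoff=0.0000, prob=0.016011
DUDUD: Ā=95.1924, payoff=0.0000, prob=0.016011
UUDUD: Ā=207.2737, payoff=0.0000, prob=0.032689
DDUUD: Ā=81.3428, payoff=0.0000, prob=0.016011
UDUUD: Ā=177.1174, payoff=0.0000, prob=0.032689
DUUUD: Ā=154.7794, payoff=0.0000, prob=0.032689
UUUUD: Ā=337.0197, payoff=0.0000, prob=0.066739
DDDDU: Ā=48.6531, payoff=0.0000, prob=0.007842
UDDDU: Ā=105.9383, payoff=0.0000, prob=0.016011
DUDDU: Ā=83.6003, payoff=0.0000, prob=0.016011
UUDDU: Ā=182.0329, payoff=0.0000, prob=0.032689
DDUDU: Ā=69.7507, payoff=0.0000, prob=0.016011
UDUDU: Ā=151.8766, payoff=0.0000, prob=0.032689
DUUDU: Ā=129.5386, payoff=15.1639, prob=0.032689
UUUDU: Ā=282.0598, payoff=33.0183, prob=0.066739
DDDUU: Ā=61.1640, payoff=5.2920, prob=0.016011
UDDUU: Ā=133.1797, payoff=11.5228, prob=0.032689
DUDUU: Ā=110.8417, payoff=33.8608, prob=0.032689
UUDUU: Ā=241.3488, payoff=73.7293, prob=0.066739
DDUUU: Ā=96.9921, payoff=47.7104, prob=0.032689
UDUUU: Ā=211.1925, payoff=103.8856, prob=0.066739
DUUUU: Ā=188.8545, payoff=126.2236, prob=0.066739
UUUUU: Ā=411.2155, payoff=274.8416, prob=0.136259
Price = Σ prob·payoff / R^5 = 63.554813 / 1.685058 = 37.7167

price = 37.7167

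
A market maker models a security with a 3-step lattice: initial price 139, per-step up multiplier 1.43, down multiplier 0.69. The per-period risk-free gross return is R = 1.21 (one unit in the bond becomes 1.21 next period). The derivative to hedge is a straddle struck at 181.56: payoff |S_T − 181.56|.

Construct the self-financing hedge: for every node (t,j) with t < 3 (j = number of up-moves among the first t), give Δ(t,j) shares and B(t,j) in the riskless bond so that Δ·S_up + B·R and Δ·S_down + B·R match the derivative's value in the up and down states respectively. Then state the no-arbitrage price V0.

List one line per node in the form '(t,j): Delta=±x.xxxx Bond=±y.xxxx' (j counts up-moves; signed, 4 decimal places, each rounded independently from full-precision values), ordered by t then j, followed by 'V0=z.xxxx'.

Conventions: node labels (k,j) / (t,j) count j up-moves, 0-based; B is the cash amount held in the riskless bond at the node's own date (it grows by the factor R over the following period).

Under the risk-neutral measure, an up-move has probability p* = (R−d)/(u−d) = 0.7027 and values discount at R = 1.21.
Payoffs at expiry: V(3,0)=135.8972, V(3,1)=86.9256, V(3,2)=14.5664, V(3,3)=224.9048
Node (2,0) S=66.1779: V=(p*·86.9256+(1−p*)·135.8972)/1.21=83.8717; Δ=(86.9256−135.8972)/(94.6344−45.6628)=-1.0000; B=V−Δ·S=150.0496
Node (2,1) S=137.1513: V=(p*·14.5664+(1−p*)·86.9256)/1.21=29.8170; Δ=(14.5664−86.9256)/(196.1264−94.6344)=-0.7130; B=V−Δ·S=127.5998
Node (2,2) S=284.2411: V=(p*·224.9048+(1−p*)·14.5664)/1.21=134.1915; Δ=(224.9048−14.5664)/(406.4648−196.1264)=1.0000; B=V−Δ·S=-150.0496
Node (1,0) S=95.9100: V=(p*·29.8170+(1−p*)·83.8717)/1.21=37.9234; Δ=(29.8170−83.8717)/(137.1513−66.1779)=-0.7616; B=V−Δ·S=110.9703
Node (1,1) S=198.7700: V=(p*·134.1915+(1−p*)·29.8170)/1.21=85.2572; Δ=(134.1915−29.8170)/(284.2411−137.1513)=0.7096; B=V−Δ·S=-55.7894
Node (0,0) S=139.0000: V=(p*·85.2572+(1−p*)·37.9234)/1.21=58.8306; Δ=(85.2572−37.9234)/(198.7700−95.9100)=0.4602; B=V−Δ·S=-5.1341
As a check, the time-0 holding Δ(0,0)·S0 + B(0,0) comes to 58.8306 — exactly V0.

(0,0): Delta=0.4602 Bond=-5.1341
(1,0): Delta=-0.7616 Bond=110.9703
(1,1): Delta=0.7096 Bond=-55.7894
(2,0): Delta=-1.0000 Bond=150.0496
(2,1): Delta=-0.7130 Bond=127.5998
(2,2): Delta=1.0000 Bond=-150.0496
V0=58.8306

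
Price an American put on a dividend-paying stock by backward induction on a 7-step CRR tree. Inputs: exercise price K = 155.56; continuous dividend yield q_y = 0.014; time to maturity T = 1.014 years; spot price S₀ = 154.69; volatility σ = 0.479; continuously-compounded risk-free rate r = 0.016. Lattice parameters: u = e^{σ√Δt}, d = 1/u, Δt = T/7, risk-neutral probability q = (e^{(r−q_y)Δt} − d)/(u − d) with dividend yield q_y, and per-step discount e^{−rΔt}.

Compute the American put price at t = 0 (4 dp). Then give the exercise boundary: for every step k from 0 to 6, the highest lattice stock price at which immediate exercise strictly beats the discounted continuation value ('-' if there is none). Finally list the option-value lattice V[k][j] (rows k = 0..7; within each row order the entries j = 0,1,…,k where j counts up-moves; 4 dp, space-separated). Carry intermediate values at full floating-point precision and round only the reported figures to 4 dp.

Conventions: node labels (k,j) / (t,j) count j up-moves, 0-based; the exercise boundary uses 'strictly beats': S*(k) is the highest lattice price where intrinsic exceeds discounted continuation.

Δt=0.14486  u=1.19998  d=0.83334  q=0.45534  discount=0.99768
step 7 (expiry): payoffs max(K−S,0) = 112.3847 93.3893 66.0367 26.6499 0.0000 0.0000 0.0000 0.0000
step 6: (k=6,j=0): S=51.8096, K−S=103.7504, hold=103.4952 ⇒ V=103.7504 exercise | (k=6,j=1): S=74.6038, K−S=80.9562, hold=80.7472 ⇒ V=80.9562 exercise | (k=6,j=2): S=107.4265, K−S=48.1335, hold=47.9910 ⇒ V=48.1335 exercise | (k=6,j=3): S=154.6900, K−S=0.8700, hold=14.4816 ⇒ V=14.4816 continue | (k=6,j=4): S=222.7475, K−S=0.0000, hold=0.0000 ⇒ V=0.0000 continue | (k=6,j=5): S=320.7477, K−S=0.0000, hold=0.0000 ⇒ V=0.0000 continue | (k=6,j=6): S=461.8640, K−S=0.0000, hold=0.0000 ⇒ V=0.0000 continue  boundary S*=107.4265
step 5: (k=5,j=0): S=62.1707, K−S=93.3893, hold=93.1551 ⇒ V=93.3893 exercise | (k=5,j=1): S=89.5233, K−S=66.0367, hold=65.8579 ⇒ V=66.0367 exercise | (k=5,j=2): S=128.9101, K−S=26.6499, hold=32.7345 ⇒ V=32.7345 continue | (k=5,j=3): S=185.6255, K−S=0.0000, hold=7.8693 ⇒ V=7.8693 continue | (k=5,j=4): S=267.2934, K−S=0.0000, hold=0.0000 ⇒ V=0.0000 continue | (k=5,j=5): S=384.8919, K−S=0.0000, hold=0.0000 ⇒ V=0.0000 continue  boundary S*=89.5233
step 4: (k=4,j=0): S=74.6038, K−S=80.9562, hold=80.7472 ⇒ V=80.9562 exercise | (k=4,j=1): S=107.4265, K−S=48.1335, hold=50.7551 ⇒ V=50.7551 continue | (k=4,j=2): S=154.6900, K−S=0.8700, hold=21.3628 ⇒ V=21.3628 continue | (k=4,j=3): S=222.7475, K−S=0.0000, hold=4.2762 ⇒ V=4.2762 continue | (k=4,j=4): S=320.7477, K−S=0.0000, hold=0.0000 ⇒ V=0.0000 continue  boundary S*=74.6038
step 3: (k=3,j=0): S=89.5233, K−S=66.0367, hold=67.0489 ⇒ V=67.0489 continue | (k=3,j=1): S=128.9101, K−S=26.6499, hold=37.2851 ⇒ V=37.2851 continue | (k=3,j=2): S=185.6255, K−S=0.0000, hold=13.5511 ⇒ V=13.5511 continue | (k=3,j=3): S=267.2934, K−S=0.0000, hold=2.3237 ⇒ V=2.3237 continue  boundary S*=-
step 2: (k=2,j=0): S=107.4265, K−S=48.1335, hold=53.3724 ⇒ V=53.3724 continue | (k=2,j=1): S=154.6900, K−S=0.8700, hold=26.4168 ⇒ V=26.4168 continue | (k=2,j=2): S=222.7475, K−S=0.0000, hold=8.4193 ⇒ V=8.4193 continue  boundary S*=-
step 1: (k=1,j=0): S=128.9101, K−S=26.6499, hold=41.0033 ⇒ V=41.0033 continue | (k=1,j=1): S=185.6255, K−S=0.0000, hold=18.1797 ⇒ V=18.1797 continue  boundary S*=-
step 0: (k=0,j=0): S=154.6900, K−S=0.8700, hold=30.5400 ⇒ V=30.5400 continue  boundary S*=-

price = 30.5400
boundary = - - - - 74.6038 89.5233 107.4265
tree:
30.5400
41.0033 18.1797
53.3724 26.4168 8.4193
67.0489 37.2851 13.5511 2.3237
80.9562 50.7551 21.3628 4.2762 0.0000
93.3893 66.0367 32.7345 7.8693 0.0000 0.0000
103.7504 80.9562 48.1335 14.4816 0.0000 0.0000 0.0000
112.3847 93.3893 66.0367 26.6499 0.0000 0.0000 0.0000 0.0000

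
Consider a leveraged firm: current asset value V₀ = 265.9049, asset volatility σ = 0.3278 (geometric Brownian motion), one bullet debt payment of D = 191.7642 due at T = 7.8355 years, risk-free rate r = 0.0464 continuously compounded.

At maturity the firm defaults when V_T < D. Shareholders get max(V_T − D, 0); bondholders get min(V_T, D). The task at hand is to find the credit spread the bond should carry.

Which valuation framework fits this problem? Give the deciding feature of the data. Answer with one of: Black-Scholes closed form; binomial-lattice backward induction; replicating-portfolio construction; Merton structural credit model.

Key observation: the question is about default risk generated by asset-value dynamics against a debt face of 191.7642 — the structural framework prices exactly that.

framework: Merton structural credit model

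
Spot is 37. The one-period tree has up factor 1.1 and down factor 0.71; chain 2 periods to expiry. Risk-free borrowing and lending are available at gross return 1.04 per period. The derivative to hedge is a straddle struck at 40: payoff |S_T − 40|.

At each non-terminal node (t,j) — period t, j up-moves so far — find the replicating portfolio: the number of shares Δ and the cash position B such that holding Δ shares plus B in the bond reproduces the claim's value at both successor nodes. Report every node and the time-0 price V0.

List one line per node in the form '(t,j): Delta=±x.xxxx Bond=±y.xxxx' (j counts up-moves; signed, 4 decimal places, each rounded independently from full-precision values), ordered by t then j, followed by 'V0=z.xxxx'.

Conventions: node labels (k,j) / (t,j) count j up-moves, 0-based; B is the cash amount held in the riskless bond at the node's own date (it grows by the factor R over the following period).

No-arbitrage ⇒ martingale measure with p* = (R−d)/(u−d) = 0.8462.
Terminal payoffs: V(2,0)=21.3483, V(2,1)=11.1030, V(2,2)=4.7700
(1,0): S=26.2700. Δ = (V_up−V_dn)/(S_up−S_dn) = (11.1030−21.3483)/(28.8970−18.6517) = -1.0000. V = [p*·11.1030 + (1−p*)·21.3483]/1.04 = 12.1915. B = V − Δ·S = 38.4615.
(1,1): S=40.7000. Δ = (V_up−V_dn)/(S_up−S_dn) = (4.7700−11.1030)/(44.7700−28.8970) = -0.3990. V = [p*·4.7700 + (1−p*)·11.1030]/1.04 = 5.5234. B = V − Δ·S = 21.7618.
(0,0): S=37.0000. Δ = (V_up−V_dn)/(S_up−S_dn) = (5.5234−12.1915)/(40.7000−26.2700) = -0.4621. V = [p*·5.5234 + (1−p*)·12.1915]/1.04 = 6.2974. B = V − Δ·S = 23.3952.
Sanity check at the root: Δ(0,0)·S0 + B(0,0) reproduces V0 = 6.2974.

(0,0): Delta=-0.4621 Bond=23.3952
(1,0): Delta=-1.0000 Bond=38.4615
(1,1): Delta=-0.3990 Bond=21.7618
V0=6.2974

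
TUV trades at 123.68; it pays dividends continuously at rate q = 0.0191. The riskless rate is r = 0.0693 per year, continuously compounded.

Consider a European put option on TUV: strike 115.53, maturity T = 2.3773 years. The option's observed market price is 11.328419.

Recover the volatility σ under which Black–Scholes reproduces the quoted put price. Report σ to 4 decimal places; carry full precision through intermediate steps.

At σ = 0.3016 the Black–Scholes value reproduces the quote:
σ√T = 0.3016·√2.3773 = 0.465022
d₁ = (ln(S/K) + (r−q+σ²/2)T) / (σ√T) = (ln(123.68/115.53) + (0.0693−0.0191+0.3016²/2)·2.3773) / 0.465022 = (0.068167 + 0.227463) / 0.465022 = 0.635735
d₂ = d₁ − σ√T = 0.635735 − 0.465022 = 0.170713
e^{−rT} = 0.848108
e^{−qT} = 0.955609
N(−d₁) = 0.262475,  N(−d₂) = 0.432225
V = K·e^{−rT}·N(−d₂) − S·e^{−qT}·N(−d₁) = 42.350233 − 31.021814 = 11.328419 (the quoted price), and the Black–Scholes price is strictly increasing in σ, so σ is unique

sigma = 0.3016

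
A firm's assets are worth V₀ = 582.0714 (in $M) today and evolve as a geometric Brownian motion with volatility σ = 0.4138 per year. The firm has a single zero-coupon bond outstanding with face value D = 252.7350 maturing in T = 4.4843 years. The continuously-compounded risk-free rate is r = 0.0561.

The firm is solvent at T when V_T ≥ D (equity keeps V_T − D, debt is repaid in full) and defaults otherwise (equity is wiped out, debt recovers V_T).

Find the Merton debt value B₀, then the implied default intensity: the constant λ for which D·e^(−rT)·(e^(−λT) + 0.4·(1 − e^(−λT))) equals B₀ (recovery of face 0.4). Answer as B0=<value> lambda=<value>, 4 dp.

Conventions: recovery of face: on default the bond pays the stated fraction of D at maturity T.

With assets at 582.0714 and a single debt payment of 252.7350 at 4.4843 years:
d₁ = [ln(V₀/D) + (r + σ²/2)T] / (σ√T)
   = [ln(582.0714/252.7350) + (0.0561 + 0.5·0.4138²)·4.4843] / (0.4138·√4.4843)
   = [0.834252 + 0.635494] / 0.876270 = 1.677275
d₂ = d₁ − σ√T = 1.677275 − 0.876270 = 0.801005
N(d₁) = 0.953256,  N(d₂) = 0.788436,  e^(−rT) = 0.777580
E₀ = V₀·N(d₁) − D·e^(−rT)·N(d₂)
   = 582.0714·0.953256 − 252.7350·0.777580·0.788436 = 399.918211
B₀ = V₀ − E₀ = 582.0714 − 399.918211 = 182.153189
e^(−λT) = (B₀·e^(rT)/D − 0.4)/(1 − 0.4) = (182.1532·1.286042/252.7350 − 0.4)/0.6 = 0.87814412
λ = −ln(0.87814412)/4.4843 = 0.028978

B0=182.1532 lambda=0.0290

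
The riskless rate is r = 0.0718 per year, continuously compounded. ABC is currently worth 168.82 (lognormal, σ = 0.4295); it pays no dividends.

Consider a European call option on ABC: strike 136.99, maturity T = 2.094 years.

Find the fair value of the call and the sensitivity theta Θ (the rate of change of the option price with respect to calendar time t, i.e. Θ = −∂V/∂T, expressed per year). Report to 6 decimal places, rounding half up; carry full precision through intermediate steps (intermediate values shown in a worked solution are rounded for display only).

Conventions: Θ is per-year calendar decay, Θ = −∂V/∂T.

σ√T = 0.4295·√2.094 = 0.621515
d₁ = (ln(S/K) + (r+σ²/2)T) / (σ√T) = (ln(168.82/136.99) + (0.0718+0.4295²/2)·2.094) / 0.621515 = (0.208925 + 0.343490) / 0.621515 = 0.888820
d₂ = d₁ − σ√T = 0.888820 − 0.621515 = 0.267305
e^{−rT} = 0.860407
N(d₁) = 0.812950,  N(d₂) = 0.605383
Call price V = S·N(d₁) − K·e^{−rT}·N(d₂) = 137.242223 − 71.354787 = 65.887436
φ(d₁) = (1/√(2π))·e^{−d₁²/2} = 0.268759
Θ = −S·φ(d₁)·σ/(2√T) − r·K·e^{−rT}·N(d₂) = −6.733368 − 5.123274 = -11.856642

price = 65.887436
Θ = -11.856642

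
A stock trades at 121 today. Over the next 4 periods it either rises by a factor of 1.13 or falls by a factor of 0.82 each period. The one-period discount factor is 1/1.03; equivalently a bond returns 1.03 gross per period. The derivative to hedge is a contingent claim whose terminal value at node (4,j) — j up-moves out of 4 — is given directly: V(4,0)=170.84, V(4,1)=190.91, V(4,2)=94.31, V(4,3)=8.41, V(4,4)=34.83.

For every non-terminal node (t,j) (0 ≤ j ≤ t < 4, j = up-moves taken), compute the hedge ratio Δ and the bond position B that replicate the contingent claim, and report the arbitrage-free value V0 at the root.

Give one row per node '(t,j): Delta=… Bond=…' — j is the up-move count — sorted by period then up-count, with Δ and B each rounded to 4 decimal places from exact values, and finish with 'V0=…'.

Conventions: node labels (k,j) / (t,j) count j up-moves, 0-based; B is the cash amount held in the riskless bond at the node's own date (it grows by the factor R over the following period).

(0,0): Delta=-1.2123 Bond=197.2795
(1,0): Delta=-2.4378 Bond=324.7956
(1,1): Delta=-0.7888 Bond=145.2943
(2,0): Delta=-2.2698 Bond=320.8657
(2,1): Delta=-2.4959 Bond=341.0507
(2,2): Delta=-0.1989 Bond=58.5113
(3,0): Delta=0.9704 Bond=114.3220
(3,1): Delta=-3.3894 Bond=433.4297
(3,2): Delta=-2.1871 Bond=312.1644
(3,3): Delta=0.4881 Bond=-59.6846
V0=50.5935

Since d<R<u, set p* = (R−d)/(u−d) = 0.6774; price each node as the discounted p*-expectation of its children.
Payoffs at expiry: V(4,0)=170.8400, V(4,1)=190.9100, V(4,2)=94.3100, V(4,3)=8.4100, V(4,4)=34.8300
Node (3,0) S=66.7155: V=(p*·190.9100+(1−p*)·170.8400)/1.03=179.0639; Δ=(190.9100−170.8400)/(75.3885−54.7067)=0.9704; B=V−Δ·S=114.3220
Node (3,1) S=91.9373: V=(p*·94.3100+(1−p*)·190.9100)/1.03=121.8168; Δ=(94.3100−190.9100)/(103.8891−75.3885)=-3.3894; B=V−Δ·S=433.4297
Node (3,2) S=126.6940: V=(p*·8.4100+(1−p*)·94.3100)/1.03=35.0676; Δ=(8.4100−94.3100)/(143.1642−103.8891)=-2.1871; B=V−Δ·S=312.1644
Node (3,3) S=174.5905: V=(p*·34.8300+(1−p*)·8.4100)/1.03=25.5412; Δ=(34.8300−8.4100)/(197.2873−143.1642)=0.4881; B=V−Δ·S=-59.6846
Node (2,0) S=81.3604: V=(p*·121.8168+(1−p*)·179.0639)/1.03=136.1977; Δ=(121.8168−179.0639)/(91.9373−66.7155)=-2.2698; B=V−Δ·S=320.8657
Node (2,1) S=112.1186: V=(p*·35.0676+(1−p*)·121.8168)/1.03=61.2148; Δ=(35.0676−121.8168)/(126.6940−91.9373)=-2.4959; B=V−Δ·S=341.0507
Node (2,2) S=154.5049: V=(p*·25.5412+(1−p*)·35.0676)/1.03=27.7808; Δ=(25.5412−35.0676)/(174.5905−126.6940)=-0.1989; B=V−Δ·S=58.5113
Node (1,0) S=99.2200: V=(p*·61.2148+(1−p*)·136.1977)/1.03=82.9154; Δ=(61.2148−136.1977)/(112.1186−81.3604)=-2.4378; B=V−Δ·S=324.7956
Node (1,1) S=136.7300: V=(p*·27.7808+(1−p*)·61.2148)/1.03=37.4427; Δ=(27.7808−61.2148)/(154.5049−112.1186)=-0.7888; B=V−Δ·S=145.2943
Node (0,0) S=121.0000: V=(p*·37.4427+(1−p*)·82.9154)/1.03=50.5935; Δ=(37.4427−82.9154)/(136.7300−99.2200)=-1.2123; B=V−Δ·S=197.2795
Verification: the root portfolio costs Δ(0,0)·S0 + B(0,0) = 50.5935, matching V0.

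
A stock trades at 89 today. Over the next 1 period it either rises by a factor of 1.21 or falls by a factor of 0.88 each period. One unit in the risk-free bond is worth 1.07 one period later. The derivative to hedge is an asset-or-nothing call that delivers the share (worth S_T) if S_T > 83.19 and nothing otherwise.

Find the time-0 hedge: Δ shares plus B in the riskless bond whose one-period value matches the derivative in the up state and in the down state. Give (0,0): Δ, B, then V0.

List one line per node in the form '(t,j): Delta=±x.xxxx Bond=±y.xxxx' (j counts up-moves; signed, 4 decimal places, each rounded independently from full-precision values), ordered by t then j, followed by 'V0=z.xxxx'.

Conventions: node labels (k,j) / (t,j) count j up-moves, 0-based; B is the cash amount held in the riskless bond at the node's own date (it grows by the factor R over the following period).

The replicating-portfolio and risk-neutral prices coincide; use p* = (1.07−0.88)/(1.21−0.88) = 0.5758 for the latter.
Expiry values: V(1,0)=0.0000, V(1,1)=107.6900
Node (0,0) S=89.0000: V=(p*·107.6900+(1−p*)·0.0000)/1.07=57.9470; Δ=(107.6900−0.0000)/(107.6900−78.3200)=3.6667; B=V−Δ·S=-268.3863
Sanity check at the root: Δ(0,0)·S0 + B(0,0) reproduces V0 = 57.9470.

(0,0): Delta=3.6667 Bond=-268.3863
V0=57.9470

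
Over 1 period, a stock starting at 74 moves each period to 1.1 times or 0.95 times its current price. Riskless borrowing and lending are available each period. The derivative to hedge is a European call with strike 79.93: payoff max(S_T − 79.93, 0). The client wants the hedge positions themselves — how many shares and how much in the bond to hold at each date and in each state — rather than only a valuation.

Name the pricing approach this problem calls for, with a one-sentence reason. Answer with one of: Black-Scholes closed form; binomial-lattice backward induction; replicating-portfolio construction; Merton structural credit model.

framework: replicating-portfolio construction

Key observation: the deliverable is the dynamic trading strategy on the 1-step tree (spot 74, moves 1.1 and 0.95), so the valuation must go through the node-by-node replicating-portfolio solve.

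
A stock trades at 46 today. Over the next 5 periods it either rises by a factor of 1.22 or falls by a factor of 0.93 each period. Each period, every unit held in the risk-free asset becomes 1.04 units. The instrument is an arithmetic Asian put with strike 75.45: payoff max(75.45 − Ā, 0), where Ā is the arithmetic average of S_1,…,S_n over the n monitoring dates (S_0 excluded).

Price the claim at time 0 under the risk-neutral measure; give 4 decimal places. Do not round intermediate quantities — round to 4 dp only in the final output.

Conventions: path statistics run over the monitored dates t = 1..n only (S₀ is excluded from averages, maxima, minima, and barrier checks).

price = 19.5582

Under the martingale measure an up-move has probability p* = 0.3793; value the claim as the probability-weighted average of per-path payoffs, discounted 5 periods at R = 1.04.
Enumerate all 2^5 = 32 price paths (U = up ×1.22, D = down ×0.93); each path with k up-moves has probability p*^k·(1−p*)^(5−k).
DDDDD: Ā=37.1956, payoff=38.2544, prob=0.092124
UDDDD: Ā=48.7942, payoff=26.6558, prob=0.056298
DUDDD: Ā=46.1262, payoff=29.3238, prob=0.056298
UUDDD: Ā=60.5096, payoff=14.9404, prob=0.034404
DDUDD: Ā=43.6450, payoff=31.8050, prob=0.056298
UDUDD: Ā=57.2547, payoff=18.1953, prob=0.034404
DUUDD: Ā=54.5867, payoff=20.8633, prob=0.034404
UUUDD: Ā=71.6083, payoff=3.8417, prob=0.021025
DDDUD: Ā=41.3374, payoff=34.1126, prob=0.056298
UDDUD: Ā=54.2276, payoff=21.2224, prob=0.034404
DUDUD: Ā=51.5596, payoff=23.8904, prob=0.034404
UUDUD: Ā=67.6373, payoff=7.8127, prob=0.021025
DDUUD: Ā=49.0783, payoff=26.3717, prob=0.034404
UDUUD: Ā=64.3823, payoff=11.0677, prob=0.021025
DUUUD: Ā=61.7143, payoff=13.7357, prob=0.021025
UUUUD: Ā=80.9586, payoff=0.0000, prob=0.012849
DDDDU: Ā=39.1914, payoff=36.2586, prob=0.056298
UDDDU: Ā=51.4123, payoff=24.0377, prob=0.034404
DUDDU: Ā=48.7443, payoff=26.7057, prob=0.034404
UUDDU: Ā=63.9442, payoff=11.5058, prob=0.021025
DDUDU: Ā=46.2631, payoff=29.1869, prob=0.034404
UDUDU: Ā=60.6892, payoff=14.7608, prob=0.021025
DUUDU: Ā=58.0212, payoff=17.4288, prob=0.021025
UUUDU: Ā=76.1139, payoff=0.0000, prob=0.012849
DDDUU: Ā=43.9556, payoff=31.4944, prob=0.034404
UDDUU: Ā=57.6621, payoff=17.7879, prob=0.021025
DUDUU: Ā=54.9941, payoff=20.4559, prob=0.021025
UUDUU: Ā=72.1428, payoff=3.3072, prob=0.012849
DDUUU: Ā=52.5129, payoff=22.9371, prob=0.021025
UDUUU: Ā=68.8879, payoff=6.5621, prob=0.012849
DUUUU: Ā=66.2199, payoff=9.2301, prob=0.012849
UUUUU: Ā=86.8691, payoff=0.0000, prob=0.007852
Price = Σ prob·payoff / R^5 = 23.795594 / 1.216653 = 19.5582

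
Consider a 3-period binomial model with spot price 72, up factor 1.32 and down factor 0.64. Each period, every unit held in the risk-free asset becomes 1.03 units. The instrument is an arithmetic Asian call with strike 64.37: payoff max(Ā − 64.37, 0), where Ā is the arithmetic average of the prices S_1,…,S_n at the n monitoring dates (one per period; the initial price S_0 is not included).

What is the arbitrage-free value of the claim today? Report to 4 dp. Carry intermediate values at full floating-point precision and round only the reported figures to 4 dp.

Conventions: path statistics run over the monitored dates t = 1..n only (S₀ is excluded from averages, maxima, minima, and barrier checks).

price = 17.6089

No-arbitrage gives p* = (R−d)/(u−d) = 0.5735: enumerate every path, weight its payoff by its p*-probability, and discount by R^3.
Enumerate all 2^3 = 8 price paths (U = up ×1.32, D = down ×0.64); each path with k up-moves has probability p*^k·(1−p*)^(3−k).
DDD: Ā=31.4819, payoff=0.0000, prob=0.077565
UDD: Ā=64.9313, payoff=0.5613, prob=0.104312
DUD: Ā=48.6113, payoff=0.0000, prob=0.104312
UUD: Ā=100.2609, payoff=35.8909, prob=0.140282
DDU: Ā=38.1665, payoff=0.0000, prob=0.104312
UDU: Ā=78.7185, payoff=14.3485, prob=0.140282
DUU: Ā=62.3985, payoff=0.0000, prob=0.140282
UUU: Ā=128.6968, payoff=64.3268, prob=0.188654
Price = Σ prob·payoff / R^3 = 19.241747 / 1.092727 = 17.6089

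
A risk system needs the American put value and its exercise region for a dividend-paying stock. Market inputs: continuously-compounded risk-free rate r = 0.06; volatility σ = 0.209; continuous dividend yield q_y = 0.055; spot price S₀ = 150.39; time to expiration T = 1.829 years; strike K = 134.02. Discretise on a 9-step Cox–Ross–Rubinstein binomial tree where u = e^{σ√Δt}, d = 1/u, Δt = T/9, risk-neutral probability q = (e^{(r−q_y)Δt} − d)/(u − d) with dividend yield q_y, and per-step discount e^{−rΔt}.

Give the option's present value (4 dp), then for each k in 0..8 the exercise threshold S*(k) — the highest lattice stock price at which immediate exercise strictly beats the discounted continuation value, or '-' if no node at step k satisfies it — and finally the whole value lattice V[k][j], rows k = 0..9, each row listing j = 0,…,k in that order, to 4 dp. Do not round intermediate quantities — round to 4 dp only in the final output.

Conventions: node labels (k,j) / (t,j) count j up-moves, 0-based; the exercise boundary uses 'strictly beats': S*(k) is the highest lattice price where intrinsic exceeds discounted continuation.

Δt=0.20322  u=1.09880  d=0.91008  q=0.48185  discount=0.98788
step 9 (expiry): payoffs max(K−S,0) = 69.6097 56.2536 40.1281 20.6588 0.0000 0.0000 0.0000 0.0000 0.0000 0.0000
step 8: (k=8,j=0): S=70.7740, K−S=63.2460, hold=62.4084 ⇒ V=63.2460 exercise | (k=8,j=1): S=85.4496, K−S=48.5704, hold=47.8960 ⇒ V=48.5704 exercise | (k=8,j=2): S=103.1683, K−S=30.8517, hold=30.3742 ⇒ V=30.8517 exercise | (k=8,j=3): S=124.5612, K−S=9.4588, hold=10.5746 ⇒ V=10.5746 continue | (k=8,j=4): S=150.3900, K−S=0.0000, hold=0.0000 ⇒ V=0.0000 continue | (k=8,j=5): S=181.5747, K−S=0.0000, hold=0.0000 ⇒ V=0.0000 continue | (k=8,j=6): S=219.2258, K−S=0.0000, hold=0.0000 ⇒ V=0.0000 continue | (k=8,j=7): S=264.6842, K−S=0.0000, hold=0.0000 ⇒ V=0.0000 continue | (k=8,j=8): S=319.5688, K−S=0.0000, hold=0.0000 ⇒ V=0.0000 continue  boundary S*=103.1683
step 7: (k=7,j=0): S=77.7664, K−S=56.2536, hold=55.4938 ⇒ V=56.2536 exercise | (k=7,j=1): S=93.8919, K−S=40.1281, hold=39.5475 ⇒ V=40.1281 exercise | (k=7,j=2): S=113.3612, K−S=20.6588, hold=20.8257 ⇒ V=20.8257 continue | (k=7,j=3): S=136.8676, K−S=0.0000, hold=5.4128 ⇒ V=5.4128 continue | (k=7,j=4): S=165.2483, K−S=0.0000, hold=0.0000 ⇒ V=0.0000 continue | (k=7,j=5): S=199.5140, K−S=0.0000, hold=0.0000 ⇒ V=0.0000 continue | (k=7,j=6): S=240.8850, K−S=0.0000, hold=0.0000 ⇒ V=0.0000 continue | (k=7,j=7): S=290.8346, K−S=0.0000, hold=0.0000 ⇒ V=0.0000 continue  boundary S*=93.8919
step 6: (k=6,j=0): S=85.4496, K−S=48.5704, hold=47.8960 ⇒ V=48.5704 exercise | (k=6,j=1): S=103.1683, K−S=30.8517, hold=30.4536 ⇒ V=30.8517 exercise | (k=6,j=2): S=124.5612, K−S=9.4588, hold=13.2366 ⇒ V=13.2366 continue | (k=6,j=3): S=150.3900, K−S=0.0000, hold=2.7707 ⇒ V=2.7707 continue | (k=6,j=4): S=181.5747, K−S=0.0000, hold=0.0000 ⇒ V=0.0000 continue | (k=6,j=5): S=219.2258, K−S=0.0000, hold=0.0000 ⇒ V=0.0000 continue | (k=6,j=6): S=264.6842, K−S=0.0000, hold=0.0000 ⇒ V=0.0000 continue  boundary S*=103.1683
step 5: (k=5,j=0): S=93.8919, K−S=40.1281, hold=39.5475 ⇒ V=40.1281 exercise | (k=5,j=1): S=113.3612, K−S=20.6588, hold=22.0928 ⇒ V=22.0928 continue | (k=5,j=2): S=136.8676, K−S=0.0000, hold=8.0943 ⇒ V=8.0943 continue | (k=5,j=3): S=165.2483, K−S=0.0000, hold=1.4182 ⇒ V=1.4182 continue | (k=5,j=4): S=199.5140, K−S=0.0000, hold=0.0000 ⇒ V=0.0000 continue | (k=5,j=5): S=240.8850, K−S=0.0000, hold=0.0000 ⇒ V=0.0000 continue  boundary S*=93.8919
step 4: (k=4,j=0): S=103.1683, K−S=30.8517, hold=31.0568 ⇒ V=31.0568 continue | (k=4,j=1): S=124.5612, K−S=9.4588, hold=15.1616 ⇒ V=15.1616 continue | (k=4,j=2): S=150.3900, K−S=0.0000, hold=4.8183 ⇒ V=4.8183 continue | (k=4,j=3): S=181.5747, K−S=0.0000, hold=0.7259 ⇒ V=0.7259 continue | (k=4,j=4): S=219.2258, K−S=0.0000, hold=0.0000 ⇒ V=0.0000 continue  boundary S*=-
step 3: (k=3,j=0): S=113.3612, K−S=20.6588, hold=23.1142 ⇒ V=23.1142 continue | (k=3,j=1): S=136.8676, K−S=0.0000, hold=10.0544 ⇒ V=10.0544 continue | (k=3,j=2): S=165.2483, K−S=0.0000, hold=2.8119 ⇒ V=2.8119 continue | (k=3,j=3): S=199.5140, K−S=0.0000, hold=0.3716 ⇒ V=0.3716 continue  boundary S*=-
step 2: (k=2,j=0): S=124.5612, K−S=9.4588, hold=16.6174 ⇒ V=16.6174 continue | (k=2,j=1): S=150.3900, K−S=0.0000, hold=6.4850 ⇒ V=6.4850 continue | (k=2,j=2): S=181.5747, K−S=0.0000, hold=1.6162 ⇒ V=1.6162 continue  boundary S*=-
step 1: (k=1,j=0): S=136.8676, K−S=0.0000, hold=11.5929 ⇒ V=11.5929 continue | (k=1,j=1): S=165.2483, K−S=0.0000, hold=4.0888 ⇒ V=4.0888 continue  boundary S*=-
step 0: (k=0,j=0): S=150.3900, K−S=0.0000, hold=7.8804 ⇒ V=7.8804 continue  boundary S*=-

price = 7.8804
boundary = - - - - - 93.8919 103.1683 93.8919 103.1683
tree:
7.8804
11.5929 4.0888
16.6174 6.4850 1.6162
23.1142 10.0544 2.8119 0.3716
31.0568 15.1616 4.8183 0.7259 0.0000
40.1281 22.0928 8.0943 1.4182 0.0000 0.0000
48.5704 30.8517 13.2366 2.7707 0.0000 0.0000 0.0000
56.2536 40.1281 20.8257 5.4128 0.0000 0.0000 0.0000 0.0000
63.2460 48.5704 30.8517 10.5746 0.0000 0.0000 0.0000 0.0000 0.0000
69.6097 56.2536 40.1281 20.6588 0.0000 0.0000 0.0000 0.0000 0.0000 0.0000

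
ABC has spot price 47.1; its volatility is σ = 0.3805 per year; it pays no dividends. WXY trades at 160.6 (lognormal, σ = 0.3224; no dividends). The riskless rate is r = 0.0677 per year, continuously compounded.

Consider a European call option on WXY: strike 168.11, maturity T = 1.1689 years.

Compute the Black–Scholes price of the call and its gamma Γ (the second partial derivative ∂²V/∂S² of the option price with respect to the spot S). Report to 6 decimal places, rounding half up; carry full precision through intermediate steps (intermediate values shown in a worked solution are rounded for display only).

price = 24.594460
Γ = 0.006871

σ√T = 0.3224·√1.1689 = 0.348565
d₁ = (ln(S/K) + (r+σ²/2)T) / (σ√T) = (ln(160.6/168.11) + (0.0677+0.3224²/2)·1.1689) / 0.348565 = (-0.045702 + 0.139883) / 0.348565 = 0.270198
d₂ = d₁ − σ√T = 0.270198 − 0.348565 = -0.078367
e^{−rT} = 0.923916
N(d₁) = 0.606496,  N(d₂) = 0.468768
Call price V = S·N(d₁) − K·e^{−rT}·N(d₂) = 97.403266 − 72.808806 = 24.594460
φ(d₁) = (1/√(2π))·e^{−d₁²/2} = 0.384642
Γ = φ(d₁) / (S·σ·√T) = 0.006871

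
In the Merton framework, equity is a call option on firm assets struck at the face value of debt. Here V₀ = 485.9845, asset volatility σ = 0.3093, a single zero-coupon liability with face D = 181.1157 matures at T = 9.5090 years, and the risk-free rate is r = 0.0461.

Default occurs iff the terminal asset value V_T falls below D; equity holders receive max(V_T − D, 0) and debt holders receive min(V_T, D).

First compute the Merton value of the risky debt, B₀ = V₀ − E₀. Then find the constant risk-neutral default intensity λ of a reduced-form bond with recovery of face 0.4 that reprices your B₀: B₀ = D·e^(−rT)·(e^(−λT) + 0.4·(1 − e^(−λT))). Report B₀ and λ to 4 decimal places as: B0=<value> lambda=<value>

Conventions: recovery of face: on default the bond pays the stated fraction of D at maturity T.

Equity is a call on the firm's assets struck at D = 181.1157:
d₁ = [ln(V₀/D) + (r + σ²/2)T] / (σ√T)
   = [ln(485.9845/181.1157) + (0.0461 + 0.5·0.3093²)·9.5090] / (0.3093·√9.5090)
   = [0.987041 + 0.893211] / 0.953778 = 1.971372
d₂ = d₁ − σ√T = 1.971372 − 0.953778 = 1.017594
N(d₁) = 0.975659,  N(d₂) = 0.845565,  e^(−rT) = 0.645090
E₀ = V₀·N(d₁) − D·e^(−rT)·N(d₂)
   = 485.9845·0.975659 − 181.1157·0.645090·0.845565 = 375.362945
B₀ = V₀ − E₀ = 485.9845 − 375.362945 = 110.621555
e^(−λT) = (B₀·e^(rT)/D − 0.4)/(1 − 0.4) = (110.6216·1.550170/181.1157 − 0.4)/0.6 = 0.91135166
λ = −ln(0.91135166)/9.5090 = 0.009762

B0=110.6216 lambda=0.0098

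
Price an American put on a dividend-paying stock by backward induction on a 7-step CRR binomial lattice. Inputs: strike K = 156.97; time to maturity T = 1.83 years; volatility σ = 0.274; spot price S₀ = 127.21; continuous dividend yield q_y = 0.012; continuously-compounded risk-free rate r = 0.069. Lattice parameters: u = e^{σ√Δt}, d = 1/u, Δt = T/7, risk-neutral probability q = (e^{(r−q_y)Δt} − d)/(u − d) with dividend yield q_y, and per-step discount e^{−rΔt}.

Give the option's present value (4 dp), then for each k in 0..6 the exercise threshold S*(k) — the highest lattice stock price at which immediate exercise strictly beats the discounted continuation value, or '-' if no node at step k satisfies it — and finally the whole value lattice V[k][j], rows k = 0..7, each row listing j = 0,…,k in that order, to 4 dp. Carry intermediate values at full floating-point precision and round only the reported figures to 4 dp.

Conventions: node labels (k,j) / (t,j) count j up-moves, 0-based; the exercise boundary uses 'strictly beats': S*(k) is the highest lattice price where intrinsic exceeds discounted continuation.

Δt=0.26143  u=1.15038  d=0.86927  q=0.51844  discount=0.98212
step 7 (expiry): payoffs max(K−S,0) = 109.2589 93.8298 73.4113 46.3896 10.6296 0.0000 0.0000 0.0000
step 6: (k=6,j=0): S=54.8861, K−S=102.0839, hold=99.4497 ⇒ V=102.0839 exercise | (k=6,j=1): S=72.6355, K−S=84.3345, hold=81.7559 ⇒ V=84.3345 exercise | (k=6,j=2): S=96.1247, K−S=60.8453, hold=58.3402 ⇒ V=60.8453 exercise | (k=6,j=3): S=127.2100, K−S=29.7600, hold=27.3523 ⇒ V=29.7600 exercise | (k=6,j=4): S=168.3478, K−S=0.0000, hold=5.0273 ⇒ V=5.0273 continue | (k=6,j=5): S=222.7890, K−S=0.0000, hold=0.0000 ⇒ V=0.0000 continue | (k=6,j=6): S=294.8356, K−S=0.0000, hold=0.0000 ⇒ V=0.0000 continue  boundary S*=127.2100
step 5: (k=5,j=0): S=63.1402, K−S=93.8298, hold=91.2215 ⇒ V=93.8298 exercise | (k=5,j=1): S=83.5587, K−S=73.4113, hold=70.8668 ⇒ V=73.4113 exercise | (k=5,j=2): S=110.5804, K−S=46.3896, hold=43.9298 ⇒ V=46.3896 exercise | (k=5,j=3): S=146.3404, K−S=10.6296, hold=16.6348 ⇒ V=16.6348 continue | (k=5,j=4): S=193.6648, K−S=0.0000, hold=2.3777 ⇒ V=2.3777 continue | (k=5,j=5): S=256.2930, K−S=0.0000, hold=0.0000 ⇒ V=0.0000 continue  boundary S*=110.5804
step 4: (k=4,j=0): S=72.6355, K−S=84.3345, hold=81.7559 ⇒ V=84.3345 exercise | (k=4,j=1): S=96.1247, K−S=60.8453, hold=58.3402 ⇒ V=60.8453 exercise | (k=4,j=2): S=127.2100, K−S=29.7600, hold=30.4100 ⇒ V=30.4100 continue | (k=4,j=3): S=168.3478, K−S=0.0000, hold=9.0781 ⇒ V=9.0781 continue | (k=4,j=4): S=222.7890, K−S=0.0000, hold=1.1245 ⇒ V=1.1245 continue  boundary S*=96.1247
step 3: (k=3,j=0): S=83.5587, K−S=73.4113, hold=70.8668 ⇒ V=73.4113 exercise | (k=3,j=1): S=110.5804, K−S=46.3896, hold=44.2608 ⇒ V=46.3896 exercise | (k=3,j=2): S=146.3404, K−S=10.6296, hold=19.0048 ⇒ V=19.0048 continue | (k=3,j=3): S=193.6648, K−S=0.0000, hold=4.8661 ⇒ V=4.8661 continue  boundary S*=110.5804
step 2: (k=2,j=0): S=96.1247, K−S=60.8453, hold=58.3402 ⇒ V=60.8453 exercise | (k=2,j=1): S=127.2100, K−S=29.7600, hold=31.6167 ⇒ V=31.6167 continue | (k=2,j=2): S=168.3478, K−S=0.0000, hold=11.4660 ⇒ V=11.4660 continue  boundary S*=96.1247
step 1: (k=1,j=0): S=110.5804, K−S=46.3896, hold=44.8752 ⇒ V=46.3896 exercise | (k=1,j=1): S=146.3404, K−S=10.6296, hold=20.7914 ⇒ V=20.7914 continue  boundary S*=110.5804
step 0: (k=0,j=0): S=127.2100, K−S=29.7600, hold=32.5264 ⇒ V=32.5264 continue  boundary S*=-

price = 32.5264
boundary = - 110.5804 96.1247 110.5804 96.1247 110.5804 127.2100
tree:
32.5264
46.3896 20.7914
60.8453 31.6167 11.4660
73.4113 46.3896 19.0048 4.8661
84.3345 60.8453 30.4100 9.0781 1.1245
93.8298 73.4113 46.3896 16.6348 2.3777 0.0000
102.0839 84.3345 60.8453 29.7600 5.0273 0.0000 0.0000
109.2589 93.8298 73.4113 46.3896 10.6296 0.0000 0.0000 0.0000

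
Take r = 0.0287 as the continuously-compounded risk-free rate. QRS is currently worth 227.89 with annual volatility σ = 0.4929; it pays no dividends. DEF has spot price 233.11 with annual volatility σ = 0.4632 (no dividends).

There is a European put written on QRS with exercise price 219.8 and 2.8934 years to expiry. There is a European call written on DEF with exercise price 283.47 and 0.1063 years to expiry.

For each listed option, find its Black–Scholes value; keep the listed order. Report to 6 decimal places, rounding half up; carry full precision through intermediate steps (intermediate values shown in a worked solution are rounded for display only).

price(QRS put K=219.8) = 57.751319
price(DEF call K=283.47) = 1.857169

[QRS put K=219.8]
σ√T = 0.4929·√2.8934 = 0.838423
d₁ = (ln(S/K) + (r+σ²/2)T) / (σ√T) = (ln(227.89/219.8) + (0.0287+0.4929²/2)·2.8934) / 0.838423 = (0.036145 + 0.434517) / 0.838423 = 0.561366
d₂ = d₁ − σ√T = 0.561366 − 0.838423 = -0.277057
e^{−rT} = 0.920314
N(−d₁) = 0.287274,  N(−d₂) = 0.609132
price = K·e^{−rT}·N(−d₂) − S·N(−d₁) = 123.218204 − 65.466885 = 57.751319
[DEF call K=283.47]
σ√T = 0.4632·√0.1063 = 0.151020
d₁ = (ln(S/K) + (r+σ²/2)T) / (σ√T) = (ln(233.11/283.47) + (0.0287+0.4632²/2)·0.1063) / 0.151020 = (-0.195596 + 0.014454) / 0.151020 = -1.199452
d₂ = d₁ − σ√T = -1.199452 − 0.151020 = -1.350472
e^{−rT} = 0.996954
N(d₁) = 0.115176,  N(d₂) = 0.088432
price = S·N(d₁) − K·e^{−rT}·N(d₂) = 26.848722 − 24.991553 = 1.857169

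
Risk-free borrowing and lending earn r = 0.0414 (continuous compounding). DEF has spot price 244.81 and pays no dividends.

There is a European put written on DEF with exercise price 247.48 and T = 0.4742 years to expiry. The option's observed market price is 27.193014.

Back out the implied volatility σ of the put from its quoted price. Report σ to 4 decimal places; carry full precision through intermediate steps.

At σ = 0.4234 the Black–Scholes value reproduces the quote:
σ√T = 0.4234·√0.4742 = 0.291562
d₁ = (ln(S/K) + (r+σ²/2)T) / (σ√T) = (ln(244.81/247.48) + (0.0414+0.4234²/2)·0.4742) / 0.291562 = (-0.010847 + 0.062136) / 0.291562 = 0.175910
d₂ = d₁ − σ√T = 0.175910 − 0.291562 = -0.115652
e^{−rT} = 0.980560
N(−d₁) = 0.430182,  N(−d₂) = 0.546036
V = K·e^{−rT}·N(−d₂) − S·N(−d₁) = 132.505919 − 105.312904 = 27.193014 (equal to the quote); since ∂V/∂σ > 0 for all σ, the implied volatility is unique

sigma = 0.4234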